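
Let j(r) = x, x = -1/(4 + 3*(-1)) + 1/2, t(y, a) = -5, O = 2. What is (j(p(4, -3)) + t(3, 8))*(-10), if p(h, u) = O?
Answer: 55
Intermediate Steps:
x = -½ (x = -1/(4 - 3) + 1*(½) = -1/1 + ½ = -1*1 + ½ = -1 + ½ = -½ ≈ -0.50000)
p(h, u) = 2
j(r) = -½
(j(p(4, -3)) + t(3, 8))*(-10) = (-½ - 5)*(-10) = -11/2*(-10) = 55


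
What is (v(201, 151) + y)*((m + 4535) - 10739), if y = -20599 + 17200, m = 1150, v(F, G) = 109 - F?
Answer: 17643514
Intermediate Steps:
y = -3399
(v(201, 151) + y)*((m + 4535) - 10739) = ((109 - 1*201) - 3399)*((1150 + 4535) - 10739) = ((109 - 201) - 3399)*(5685 - 10739) = (-92 - 3399)*(-5054) = -3491*(-5054) = 17643514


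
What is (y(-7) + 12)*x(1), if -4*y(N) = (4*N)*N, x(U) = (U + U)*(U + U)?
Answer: -148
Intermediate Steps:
x(U) = 4*U² (x(U) = (2*U)*(2*U) = 4*U²)
y(N) = -N² (y(N) = -4*N*N/4 = -N²)
(y(-7) + 12)*x(1) = (-1*(-7)² + 12)*(4*1²) = (-1*49 + 12)*(4*1) = (-49 + 12)*4 = -37*4 = -148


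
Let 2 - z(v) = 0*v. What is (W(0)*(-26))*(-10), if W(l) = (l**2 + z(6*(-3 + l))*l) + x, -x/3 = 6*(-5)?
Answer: 23400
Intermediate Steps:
z(v) = 2 (z(v) = 2 - 0*v = 2 - 1*0 = 2 + 0 = 2)
x = 90 (x = -18*(-5) = -3*(-30) = 90)
W(l) = 90 + l**2 + 2*l (W(l) = (l**2 + 2*l) + 90 = 90 + l**2 + 2*l)
(W(0)*(-26))*(-10) = ((90 + 0**2 + 2*0)*(-26))*(-10) = ((90 + 0 + 0)*(-26))*(-10) = (90*(-26))*(-10) = -2340*(-10) = 23400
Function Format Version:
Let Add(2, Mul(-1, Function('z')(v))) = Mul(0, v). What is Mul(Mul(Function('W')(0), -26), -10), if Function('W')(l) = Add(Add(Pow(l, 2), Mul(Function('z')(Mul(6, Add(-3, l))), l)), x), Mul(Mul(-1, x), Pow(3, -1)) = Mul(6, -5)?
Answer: 23400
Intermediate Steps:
Function('z')(v) = 2 (Function('z')(v) = Add(2, Mul(-1, Mul(0, v))) = Add(2, Mul(-1, 0)) = Add(2, 0) = 2)
x = 90 (x = Mul(-3, Mul(6, -5)) = Mul(-3, -30) = 90)
Function('W')(l) = Add(90, Pow(l, 2), Mul(2, l)) (Function('W')(l) = Add(Add(Pow(l, 2), Mul(2, l)), 90) = Add(90, Pow(l, 2), Mul(2, l)))
Mul(Mul(Function('W')(0), -26), -10) = Mul(Mul(Add(90, Pow(0, 2), Mul(2, 0)), -26), -10) = Mul(Mul(Add(90, 0, 0), -26), -10) = Mul(Mul(90, -26), -10) = Mul(-2340, -10) = 23400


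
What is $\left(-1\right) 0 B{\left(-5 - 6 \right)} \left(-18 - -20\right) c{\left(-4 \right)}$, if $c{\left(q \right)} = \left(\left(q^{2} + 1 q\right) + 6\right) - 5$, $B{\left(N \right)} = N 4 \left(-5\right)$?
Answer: $0$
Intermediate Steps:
$B{\left(N \right)} = - 20 N$ ($B{\left(N \right)} = 4 N \left(-5\right) = - 20 N$)
$c{\left(q \right)} = 1 + q + q^{2}$ ($c{\left(q \right)} = \left(\left(q^{2} + q\right) + 6\right) - 5 = \left(\left(q + q^{2}\right) + 6\right) - 5 = \left(6 + q + q^{2}\right) - 5 = 1 + q + q^{2}$)
$\left(-1\right) 0 B{\left(-5 - 6 \right)} \left(-18 - -20\right) c{\left(-4 \right)} = \left(-1\right) 0 \left(- 20 \left(-5 - 6\right)\right) \left(-18 - -20\right) \left(1 - 4 + \left(-4\right)^{2}\right) = 0 \left(- 20 \left(-5 - 6\right)\right) \left(-18 + 20\right) \left(1 - 4 + 16\right) = 0 \left(\left(-20\right) \left(-11\right)\right) 2 \cdot 13 = 0 \cdot 220 \cdot 2 \cdot 13 = 0 \cdot 2 \cdot 13 = 0 \cdot 13 = 0$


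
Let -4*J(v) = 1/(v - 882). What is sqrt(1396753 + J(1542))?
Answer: 7*sqrt(12416849115)/660 ≈ 1181.8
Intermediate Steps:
J(v) = -1/(4*(-882 + v)) (J(v) = -1/(4*(v - 882)) = -1/(4*(-882 + v)))
sqrt(1396753 + J(1542)) = sqrt(1396753 - 1/(-3528 + 4*1542)) = sqrt(1396753 - 1/(-3528 + 6168)) = sqrt(1396753 - 1/2640) = sqrt(3687427919/2640) = 7*sqrt(12416849115)/660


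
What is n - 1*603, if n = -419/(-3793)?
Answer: -2286760/3793 ≈ -602.89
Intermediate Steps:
n = 419/3793 (n = -419*(-1/3793) = 419/3793 ≈ 0.11047)
n - 1*603 = 419/3793 - 1*603 = 419/3793 - 603 = -2286760/3793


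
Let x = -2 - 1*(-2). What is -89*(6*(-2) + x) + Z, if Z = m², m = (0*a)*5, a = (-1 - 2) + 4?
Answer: 1068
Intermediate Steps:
a = 1 (a = -3 + 4 = 1)
x = 0 (x = -2 + 2 = 0)
m = 0 (m = (0*1)*5 = 0*5 = 0)
Z = 0 (Z = 0² = 0)
-89*(6*(-2) + x) + Z = -89*(6*(-2) + 0) + 0 = -89*(-12 + 0) + 0 = -89*(-12) + 0 = 1068 + 0 = 1068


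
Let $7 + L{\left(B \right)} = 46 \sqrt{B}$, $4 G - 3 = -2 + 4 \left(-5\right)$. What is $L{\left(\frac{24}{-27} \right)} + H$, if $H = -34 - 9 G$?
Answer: $\frac{7}{4} + \frac{92 i \sqrt{2}}{3} \approx 1.75 + 43.369 i$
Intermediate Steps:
$G = - \frac{19}{4}$ ($G = \frac{3}{4} + \frac{-2 + 4 \left(-5\right)}{4} = \frac{3}{4} + \frac{-2 - 20}{4} = \frac{3}{4} + \frac{1}{4} \left(-22\right) = \frac{3}{4} - \frac{11}{2} = - \frac{19}{4} \approx -4.75$)
$H = \frac{35}{4}$ ($H = -34 - - \frac{171}{4} = -34 + \frac{171}{4} = \frac{35}{4} \approx 8.75$)
$L{\left(B \right)} = -7 + 46 \sqrt{B}$
$L{\left(\frac{24}{-27} \right)} + H = \left(-7 + 46 \sqrt{\frac{24}{-27}}\right) + \frac{35}{4} = \left(-7 + 46 \sqrt{24 \left(- \frac{1}{27}\right)}\right) + \frac{35}{4} = \left(-7 + 46 \sqrt{- \frac{8}{9}}\right) + \frac{35}{4} = \left(-7 + 46 \frac{2 i \sqrt{2}}{3}\right) + \frac{35}{4} = \left(-7 + \frac{92 i \sqrt{2}}{3}\right) + \frac{35}{4} = \frac{7}{4} + \frac{92 i \sqrt{2}}{3}$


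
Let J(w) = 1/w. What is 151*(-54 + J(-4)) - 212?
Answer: -33615/4 ≈ -8403.8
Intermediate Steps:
151*(-54 + J(-4)) - 212 = 151*(-54 + 1/(-4)) - 212 = 151*(-54 - ¼) - 212 = 151*(-217/4) - 212 = -32767/4 - 212 = -33615/4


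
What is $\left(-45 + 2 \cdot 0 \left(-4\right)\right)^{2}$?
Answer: $2025$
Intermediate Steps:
$\left(-45 + 2 \cdot 0 \left(-4\right)\right)^{2} = \left(-45 + 0 \left(-4\right)\right)^{2} = \left(-45 + 0\right)^{2} = \left(-45\right)^{2} = 2025$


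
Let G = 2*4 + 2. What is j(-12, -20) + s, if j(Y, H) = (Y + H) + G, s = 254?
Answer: 232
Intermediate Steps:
G = 10 (G = 8 + 2 = 10)
j(Y, H) = 10 + H + Y (j(Y, H) = (Y + H) + 10 = (H + Y) + 10 = 10 + H + Y)
j(-12, -20) + s = (10 - 20 - 12) + 254 = -22 + 254 = 232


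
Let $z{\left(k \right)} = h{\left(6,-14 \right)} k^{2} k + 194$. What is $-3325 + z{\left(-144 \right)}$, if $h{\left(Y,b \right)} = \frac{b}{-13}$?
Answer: $- \frac{41844479}{13} \approx -3.2188 \cdot 10^{6}$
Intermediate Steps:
$h{\left(Y,b \right)} = - \frac{b}{13}$ ($h{\left(Y,b \right)} = b \left(- \frac{1}{13}\right) = - \frac{b}{13}$)
$z{\left(k \right)} = 194 + \frac{14 k^{3}}{13}$ ($z{\left(k \right)} = \left(- \frac{1}{13}\right) \left(-14\right) k^{2} k + 194 = \frac{14 k^{2}}{13} k + 194 = \frac{14 k^{3}}{13} + 194 = 194 + \frac{14 k^{3}}{13}$)
$-3325 + z{\left(-144 \right)} = -3325 + \left(194 + \frac{14 \left(-144\right)^{3}}{13}\right) = -3325 + \left(194 + \frac{14}{13} \left(-2985984\right)\right) = -3325 + \left(194 - \frac{41803776}{13}\right) = -3325 - \frac{41801254}{13} = - \frac{41844479}{13}$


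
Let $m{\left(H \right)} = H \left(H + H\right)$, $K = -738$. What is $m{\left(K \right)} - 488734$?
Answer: $600554$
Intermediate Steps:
$m{\left(H \right)} = 2 H^{2}$ ($m{\left(H \right)} = H 2 H = 2 H^{2}$)
$m{\left(K \right)} - 488734 = 2 \left(-738\right)^{2} - 488734 = 2 \cdot 544644 - 488734 = 1089288 - 488734 = 600554$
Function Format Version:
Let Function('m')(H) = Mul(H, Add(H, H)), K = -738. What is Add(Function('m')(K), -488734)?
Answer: 600554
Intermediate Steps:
Function('m')(H) = Mul(2, Pow(H, 2)) (Function('m')(H) = Mul(H, Mul(2, H)) = Mul(2, Pow(H, 2)))
Add(Function('m')(K), -488734) = Add(Mul(2, Pow(-738, 2)), -488734) = Add(Mul(2, 544644), -488734) = Add(1089288, -488734) = 600554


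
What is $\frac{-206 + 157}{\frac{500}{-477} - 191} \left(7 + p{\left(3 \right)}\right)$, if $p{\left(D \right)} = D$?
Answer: $\frac{233730}{91607} \approx 2.5514$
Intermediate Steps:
$\frac{-206 + 157}{\frac{500}{-477} - 191} \left(7 + p{\left(3 \right)}\right) = \frac{-206 + 157}{\frac{500}{-477} - 191} \left(7 + 3\right) = - \frac{49}{500 \left(- \frac{1}{477}\right) - 191} \cdot 10 = - \frac{49}{- \frac{500}{477} - 191} \cdot 10 = - \frac{49}{- \frac{91607}{477}} \cdot 10 = \left(-49\right) \left(- \frac{477}{91607}\right) 10 = \frac{23373}{91607} \cdot 10 = \frac{233730}{91607}$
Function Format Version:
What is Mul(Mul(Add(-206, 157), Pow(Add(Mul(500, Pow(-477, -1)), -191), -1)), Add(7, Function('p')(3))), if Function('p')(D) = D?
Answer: Rational(233730, 91607) ≈ 2.5514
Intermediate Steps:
Mul(Mul(Add(-206, 157), Pow(Add(Mul(500, Pow(-477, -1)), -191), -1)), Add(7, Function('p')(3))) = Mul(Mul(Add(-206, 157), Pow(Add(Mul(500, Pow(-477, -1)), -191), -1)), Add(7, 3)) = Mul(Mul(-49, Pow(Add(Mul(500, Rational(-1, 477)), -191), -1)), 10) = Mul(Mul(-49, Pow(Add(Rational(-500, 477), -191), -1)), 10) = Mul(Mul(-49, Pow(Rational(-91607, 477), -1)), 10) = Mul(Mul(-49, Rational(-477, 91607)), 10) = Mul(Rational(23373, 91607), 10) = Rational(233730, 91607)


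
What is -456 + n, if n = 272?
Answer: -184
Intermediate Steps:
-456 + n = -456 + 272 = -184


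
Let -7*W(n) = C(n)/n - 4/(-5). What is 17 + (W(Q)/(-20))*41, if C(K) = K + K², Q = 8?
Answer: 1987/100 ≈ 19.870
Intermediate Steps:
W(n) = -9/35 - n/7 (W(n) = -((n*(1 + n))/n - 4/(-5))/7 = -((1 + n) - 4*(-⅕))/7 = -((1 + n) + ⅘)/7 = -(9/5 + n)/7 = -9/35 - n/7)
17 + (W(Q)/(-20))*41 = 17 + ((-9/35 - ⅐*8)/(-20))*41 = 17 + ((-9/35 - 8/7)*(-1/20))*41 = 17 - 7/5*(-1/20)*41 = 17 + (7/100)*41 = 17 + 287/100 = 1987/100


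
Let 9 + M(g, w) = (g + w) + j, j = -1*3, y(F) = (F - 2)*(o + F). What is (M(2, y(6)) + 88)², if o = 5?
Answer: 14884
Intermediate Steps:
y(F) = (-2 + F)*(5 + F) (y(F) = (F - 2)*(5 + F) = (-2 + F)*(5 + F))
j = -3
M(g, w) = -12 + g + w (M(g, w) = -9 + ((g + w) - 3) = -9 + (-3 + g + w) = -12 + g + w)
(M(2, y(6)) + 88)² = ((-12 + 2 + (-10 + 6² + 3*6)) + 88)² = ((-12 + 2 + (-10 + 36 + 18)) + 88)² = ((-12 + 2 + 44) + 88)² = (34 + 88)² = 122² = 14884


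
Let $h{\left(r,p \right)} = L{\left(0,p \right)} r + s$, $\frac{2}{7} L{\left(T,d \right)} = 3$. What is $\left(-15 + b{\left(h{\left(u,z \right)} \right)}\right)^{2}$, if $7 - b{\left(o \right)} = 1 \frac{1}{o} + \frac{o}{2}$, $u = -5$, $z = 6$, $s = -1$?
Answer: $\frac{64529089}{183184} \approx 352.26$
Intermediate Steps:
$L{\left(T,d \right)} = \frac{21}{2}$ ($L{\left(T,d \right)} = \frac{7}{2} \cdot 3 = \frac{21}{2}$)
$h{\left(r,p \right)} = -1 + \frac{21 r}{2}$ ($h{\left(r,p \right)} = \frac{21 r}{2} - 1 = -1 + \frac{21 r}{2}$)
$b{\left(o \right)} = 7 - \frac{1}{o} - \frac{o}{2}$ ($b{\left(o \right)} = 7 - \left(1 \frac{1}{o} + \frac{o}{2}\right) = 7 - \left(\frac{1}{o} + o \frac{1}{2}\right) = 7 - \left(\frac{1}{o} + \frac{o}{2}\right) = 7 - \frac{1}{o} - \frac{o}{2}$)
$\left(-15 + b{\left(h{\left(u,z \right)} \right)}\right)^{2} = \left(-15 - \left(-7 + \frac{1}{-1 + \frac{21}{2} \left(-5\right)} + \frac{-1 + \frac{21}{2} \left(-5\right)}{2}\right)\right)^{2} = \left(-15 - \left(-7 + \frac{1}{-1 - \frac{105}{2}} + \frac{-1 - \frac{105}{2}}{2}\right)\right)^{2} = \left(-15 - - \frac{14453}{428}\right)^{2} = \left(-15 + \left(7 - - \frac{2}{107} + \frac{107}{4}\right)\right)^{2} = \left(-15 + \left(7 + \frac{2}{107} + \frac{107}{4}\right)\right)^{2} = \left(-15 + \frac{14453}{428}\right)^{2} = \left(\frac{8033}{428}\right)^{2} = \frac{64529089}{183184}$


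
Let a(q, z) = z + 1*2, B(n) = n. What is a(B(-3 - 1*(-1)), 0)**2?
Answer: 4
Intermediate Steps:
a(q, z) = 2 + z (a(q, z) = z + 2 = 2 + z)
a(B(-3 - 1*(-1)), 0)**2 = (2 + 0)**2 = 2**2 = 4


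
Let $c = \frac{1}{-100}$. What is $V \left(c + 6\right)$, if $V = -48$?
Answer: $- \frac{7188}{25} \approx -287.52$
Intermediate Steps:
$c = - \frac{1}{100} \approx -0.01$
$V \left(c + 6\right) = - 48 \left(- \frac{1}{100} + 6\right) = \left(-48\right) \frac{599}{100} = - \frac{7188}{25}$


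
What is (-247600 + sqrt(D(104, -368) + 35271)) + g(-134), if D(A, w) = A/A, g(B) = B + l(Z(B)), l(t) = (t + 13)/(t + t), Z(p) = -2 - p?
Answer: -65401631/264 + 2*sqrt(8818) ≈ -2.4755e+5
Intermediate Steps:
l(t) = (13 + t)/(2*t) (l(t) = (13 + t)/((2*t)) = (13 + t)*(1/(2*t)) = (13 + t)/(2*t))
g(B) = B + (11 - B)/(2*(-2 - B)) (g(B) = B + (13 + (-2 - B))/(2*(-2 - B)) = B + (11 - B)/(2*(-2 - B)))
D(A, w) = 1
(-247600 + sqrt(D(104, -368) + 35271)) + g(-134) = (-247600 + sqrt(1 + 35271)) + (-11 - 134 + 2*(-134)*(2 - 134))/(2*(2 - 134)) = (-247600 + sqrt(35272)) + (1/2)*(-11 - 134 + 2*(-134)*(-132))/(-132) = (-247600 + 2*sqrt(8818)) + (1/2)*(-1/132)*(-11 - 134 + 35376) = (-247600 + 2*sqrt(8818)) + (1/2)*(-1/132)*35231 = (-247600 + 2*sqrt(8818)) - 35231/264 = -65401631/264 + 2*sqrt(8818)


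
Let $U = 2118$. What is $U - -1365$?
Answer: $3483$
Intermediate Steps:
$U - -1365 = 2118 - -1365 = 2118 + 1365 = 3483$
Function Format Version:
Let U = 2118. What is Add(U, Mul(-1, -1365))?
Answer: 3483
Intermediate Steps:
Add(U, Mul(-1, -1365)) = Add(2118, Mul(-1, -1365)) = Add(2118, 1365) = 3483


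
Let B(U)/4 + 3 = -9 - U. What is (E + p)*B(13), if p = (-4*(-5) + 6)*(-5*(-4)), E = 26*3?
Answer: -59800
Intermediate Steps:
B(U) = -48 - 4*U (B(U) = -12 + 4*(-9 - U) = -12 + (-36 - 4*U) = -48 - 4*U)
E = 78
p = 520 (p = (20 + 6)*20 = 26*20 = 520)
(E + p)*B(13) = (78 + 520)*(-48 - 4*13) = 598*(-48 - 52) = 598*(-100) = -59800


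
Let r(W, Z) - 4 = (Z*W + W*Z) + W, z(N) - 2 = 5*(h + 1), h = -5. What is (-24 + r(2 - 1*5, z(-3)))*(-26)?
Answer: -2210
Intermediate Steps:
z(N) = -18 (z(N) = 2 + 5*(-5 + 1) = 2 + 5*(-4) = 2 - 20 = -18)
r(W, Z) = 4 + W + 2*W*Z (r(W, Z) = 4 + ((Z*W + W*Z) + W) = 4 + ((W*Z + W*Z) + W) = 4 + (2*W*Z + W) = 4 + (W + 2*W*Z) = 4 + W + 2*W*Z)
(-24 + r(2 - 1*5, z(-3)))*(-26) = (-24 + (4 + (2 - 1*5) + 2*(2 - 1*5)*(-18)))*(-26) = (-24 + (4 + (2 - 5) + 2*(2 - 5)*(-18)))*(-26) = (-24 + (4 - 3 + 2*(-3)*(-18)))*(-26) = (-24 + (4 - 3 + 108))*(-26) = (-24 + 109)*(-26) = 85*(-26) = -2210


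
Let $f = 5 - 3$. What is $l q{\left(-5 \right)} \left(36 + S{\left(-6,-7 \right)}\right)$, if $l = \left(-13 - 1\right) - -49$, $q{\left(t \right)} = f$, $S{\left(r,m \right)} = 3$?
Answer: $2730$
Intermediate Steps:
$f = 2$ ($f = 5 - 3 = 2$)
$q{\left(t \right)} = 2$
$l = 35$ ($l = \left(-13 - 1\right) + 49 = -14 + 49 = 35$)
$l q{\left(-5 \right)} \left(36 + S{\left(-6,-7 \right)}\right) = 35 \cdot 2 \left(36 + 3\right) = 70 \cdot 39 = 2730$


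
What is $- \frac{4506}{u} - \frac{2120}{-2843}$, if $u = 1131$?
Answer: $- \frac{3470946}{1071811} \approx -3.2384$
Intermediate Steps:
$- \frac{4506}{u} - \frac{2120}{-2843} = - \frac{4506}{1131} - \frac{2120}{-2843} = \left(-4506\right) \frac{1}{1131} - - \frac{2120}{2843} = - \frac{1502}{377} + \frac{2120}{2843} = - \frac{3470946}{1071811}$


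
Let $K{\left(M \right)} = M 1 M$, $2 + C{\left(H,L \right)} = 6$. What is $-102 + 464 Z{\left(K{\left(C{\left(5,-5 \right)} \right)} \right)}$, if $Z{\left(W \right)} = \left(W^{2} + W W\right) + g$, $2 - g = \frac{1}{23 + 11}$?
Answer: $\frac{4052466}{17} \approx 2.3838 \cdot 10^{5}$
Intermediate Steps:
$C{\left(H,L \right)} = 4$ ($C{\left(H,L \right)} = -2 + 6 = 4$)
$g = \frac{67}{34}$ ($g = 2 - \frac{1}{23 + 11} = 2 - \frac{1}{34} = \frac{67}{34} \approx 1.9706$)
$K{\left(M \right)} = M^{2}$ ($K{\left(M \right)} = M M = M^{2}$)
$Z{\left(W \right)} = \frac{67}{34} + 2 W^{2}$ ($Z{\left(W \right)} = \left(W^{2} + W W\right) + \frac{67}{34} = \left(W^{2} + W^{2}\right) + \frac{67}{34} = 2 W^{2} + \frac{67}{34} = \frac{67}{34} + 2 W^{2}$)
$-102 + 464 Z{\left(K{\left(C{\left(5,-5 \right)} \right)} \right)} = -102 + 464 \left(\frac{67}{34} + 2 \left(4^{2}\right)^{2}\right) = -102 + 464 \left(\frac{67}{34} + 2 \cdot 16^{2}\right) = -102 + 464 \left(\frac{67}{34} + 2 \cdot 256\right) = -102 + 464 \left(\frac{67}{34} + 512\right) = -102 + 464 \cdot \frac{17475}{34} = -102 + \frac{4054200}{17} = \frac{4052466}{17}$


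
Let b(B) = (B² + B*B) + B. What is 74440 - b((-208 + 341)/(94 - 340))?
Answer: 1126202095/15129 ≈ 74440.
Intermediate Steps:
b(B) = B + 2*B² (b(B) = (B² + B²) + B = 2*B² + B = B + 2*B²)
74440 - b((-208 + 341)/(94 - 340)) = 74440 - (-208 + 341)/(94 - 340)*(1 + 2*((-208 + 341)/(94 - 340))) = 74440 - 133/(-246)*(1 + 2*(133/(-246))) = 74440 - 133*(-1/246)*(1 + 2*(133*(-1/246))) = 74440 - (-133)*(1 + 2*(-133/246))/246 = 74440 - (-133)*(1 - 133/123)/246 = 74440 - (-133)*(-10)/(246*123) = 74440 - 1*665/15129 = 74440 - 665/15129 = 1126202095/15129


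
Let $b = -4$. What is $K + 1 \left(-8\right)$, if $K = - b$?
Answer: $-4$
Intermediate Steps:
$K = 4$ ($K = \left(-1\right) \left(-4\right) = 4$)
$K + 1 \left(-8\right) = 4 + 1 \left(-8\right) = 4 - 8 = -4$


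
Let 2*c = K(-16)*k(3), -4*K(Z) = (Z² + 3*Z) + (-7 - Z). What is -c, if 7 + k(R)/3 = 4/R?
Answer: -3689/8 ≈ -461.13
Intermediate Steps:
k(R) = -21 + 12/R (k(R) = -21 + 3*(4/R) = -21 + 12/R)
K(Z) = 7/4 - Z/2 - Z²/4 (K(Z) = -((Z² + 3*Z) + (-7 - Z))/4 = -(-7 + Z² + 2*Z)/4 = 7/4 - Z/2 - Z²/4)
c = 3689/8 (c = ((7/4 - ½*(-16) - ¼*(-16)²)*(-21 + 12/3))/2 = ((7/4 + 8 - ¼*256)*(-21 + 12*(⅓)))/2 = ((7/4 + 8 - 64)*(-21 + 4))/2 = (-217/4*(-17))/2 = (½)*(3689/4) = 3689/8 ≈ 461.13)
-c = -1*3689/8 = -3689/8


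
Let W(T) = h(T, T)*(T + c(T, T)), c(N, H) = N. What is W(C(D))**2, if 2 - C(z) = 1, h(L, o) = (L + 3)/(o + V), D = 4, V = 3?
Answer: 4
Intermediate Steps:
h(L, o) = (3 + L)/(3 + o) (h(L, o) = (L + 3)/(o + 3) = (3 + L)/(3 + o))
C(z) = 1 (C(z) = 2 - 1*1 = 2 - 1 = 1)
W(T) = 2*T (W(T) = ((3 + T)/(3 + T))*(T + T) = 1*(2*T) = 2*T)
W(C(D))**2 = (2*1)**2 = 2**2 = 4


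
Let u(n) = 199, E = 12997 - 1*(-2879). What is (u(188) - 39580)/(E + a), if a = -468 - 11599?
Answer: -39381/3809 ≈ -10.339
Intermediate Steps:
E = 15876 (E = 12997 + 2879 = 15876)
a = -12067
(u(188) - 39580)/(E + a) = (199 - 39580)/(15876 - 12067) = -39381/3809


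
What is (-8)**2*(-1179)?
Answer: -75456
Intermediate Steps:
(-8)**2*(-1179) = 64*(-1179) = -75456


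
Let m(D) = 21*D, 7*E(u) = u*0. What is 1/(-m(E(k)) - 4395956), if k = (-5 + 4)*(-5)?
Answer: -1/4395956 ≈ -2.2748e-7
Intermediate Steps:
k = 5 (k = -1*(-5) = 5)
E(u) = 0 (E(u) = (u*0)/7 = (⅐)*0 = 0)
1/(-m(E(k)) - 4395956) = 1/(-21*0 - 4395956) = 1/(-1*0 - 4395956) = 1/(0 - 4395956) = 1/(-4395956) = -1/4395956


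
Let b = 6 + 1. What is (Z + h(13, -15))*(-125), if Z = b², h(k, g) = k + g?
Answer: -5875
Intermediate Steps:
b = 7
h(k, g) = g + k
Z = 49 (Z = 7² = 49)
(Z + h(13, -15))*(-125) = (49 + (-15 + 13))*(-125) = (49 - 2)*(-125) = 47*(-125) = -5875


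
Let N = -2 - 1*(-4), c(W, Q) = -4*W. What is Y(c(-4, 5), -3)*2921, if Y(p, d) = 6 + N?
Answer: 23368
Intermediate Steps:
N = 2 (N = -2 + 4 = 2)
Y(p, d) = 8 (Y(p, d) = 6 + 2 = 8)
Y(c(-4, 5), -3)*2921 = 8*2921 = 23368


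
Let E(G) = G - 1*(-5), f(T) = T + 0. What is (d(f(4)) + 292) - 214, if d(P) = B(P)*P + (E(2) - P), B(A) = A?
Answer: 97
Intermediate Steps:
f(T) = T
E(G) = 5 + G (E(G) = G + 5 = 5 + G)
d(P) = 7 + P² - P (d(P) = P*P + ((5 + 2) - P) = P² + (7 - P) = 7 + P² - P)
(d(f(4)) + 292) - 214 = ((7 + 4² - 1*4) + 292) - 214 = ((7 + 16 - 4) + 292) - 214 = (19 + 292) - 214 = 311 - 214 = 97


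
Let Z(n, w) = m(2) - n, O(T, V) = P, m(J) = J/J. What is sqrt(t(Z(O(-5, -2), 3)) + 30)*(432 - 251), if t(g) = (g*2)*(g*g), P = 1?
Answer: 181*sqrt(30) ≈ 991.38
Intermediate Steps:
m(J) = 1
O(T, V) = 1
Z(n, w) = 1 - n
t(g) = 2*g**3 (t(g) = (2*g)*g**2 = 2*g**3)
sqrt(t(Z(O(-5, -2), 3)) + 30)*(432 - 251) = sqrt(2*(1 - 1*1)**3 + 30)*(432 - 251) = sqrt(2*(1 - 1)**3 + 30)*181 = sqrt(2*0**3 + 30)*181 = sqrt(2*0 + 30)*181 = sqrt(0 + 30)*181 = sqrt(30)*181 = 181*sqrt(30)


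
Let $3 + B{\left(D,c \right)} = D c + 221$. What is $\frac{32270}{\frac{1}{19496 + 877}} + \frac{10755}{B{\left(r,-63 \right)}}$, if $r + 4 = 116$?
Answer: $\frac{4495552212225}{6838} \approx 6.5744 \cdot 10^{8}$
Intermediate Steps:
$r = 112$ ($r = -4 + 116 = 112$)
$B{\left(D,c \right)} = 218 + D c$ ($B{\left(D,c \right)} = -3 + \left(D c + 221\right) = -3 + \left(221 + D c\right) = 218 + D c$)
$\frac{32270}{\frac{1}{19496 + 877}} + \frac{10755}{B{\left(r,-63 \right)}} = \frac{32270}{\frac{1}{19496 + 877}} + \frac{10755}{218 + 112 \left(-63\right)} = \frac{32270}{\frac{1}{20373}} + \frac{10755}{218 - 7056} = 32270 \frac{1}{\frac{1}{20373}} + \frac{10755}{-6838} = 32270 \cdot 20373 + 10755 \left(- \frac{1}{6838}\right) = 657436710 - \frac{10755}{6838} = \frac{4495552212225}{6838}$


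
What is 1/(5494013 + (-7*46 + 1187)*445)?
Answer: 1/5878938 ≈ 1.7010e-7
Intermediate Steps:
1/(5494013 + (-7*46 + 1187)*445) = 1/(5494013 + (-322 + 1187)*445) = 1/(5494013 + 865*445) = 1/(5494013 + 384925) = 1/5878938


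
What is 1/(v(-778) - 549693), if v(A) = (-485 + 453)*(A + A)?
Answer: -1/499901 ≈ -2.0004e-6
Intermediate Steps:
v(A) = -64*A
1/(v(-778) - 549693) = 1/(-64*(-778) - 549693) = 1/(49792 - 549693) = 1/(-499901) = -1/499901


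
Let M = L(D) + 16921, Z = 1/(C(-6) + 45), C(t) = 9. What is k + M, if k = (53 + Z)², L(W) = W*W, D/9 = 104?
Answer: 2612234341/2916 ≈ 8.9583e+5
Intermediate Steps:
D = 936 (D = 9*104 = 936)
L(W) = W²
Z = 1/54 (Z = 1/(9 + 45) = 1/54 ≈ 0.018519)
M = 893017 (M = 936² + 16921 = 876096 + 16921 = 893017)
k = 8196769/2916 (k = (53 + 1/54)² = (2863/54)² = 8196769/2916 ≈ 2811.0)
k + M = 8196769/2916 + 893017 = 2612234341/2916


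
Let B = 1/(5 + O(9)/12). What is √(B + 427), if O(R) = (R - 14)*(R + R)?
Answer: 3*√1185/5 ≈ 20.654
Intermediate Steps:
O(R) = 2*R*(-14 + R) (O(R) = (-14 + R)*(2*R) = 2*R*(-14 + R))
B = -⅖ (B = 1/(5 + (2*9*(-14 + 9))/12) = 1/(5 + (2*9*(-5))*(1/12)) = 1/(5 - 90*1/12) = 1/(5 - 15/2) = 1/(-5/2) = -⅖ ≈ -0.40000)
√(B + 427) = √(-⅖ + 427) = √(2133/5) = 3*√1185/5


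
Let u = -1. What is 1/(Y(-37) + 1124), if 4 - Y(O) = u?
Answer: 1/1129 ≈ 0.00088574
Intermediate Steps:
Y(O) = 5 (Y(O) = 4 - 1*(-1) = 4 + 1 = 5)
1/(Y(-37) + 1124) = 1/(5 + 1124) = 1/1129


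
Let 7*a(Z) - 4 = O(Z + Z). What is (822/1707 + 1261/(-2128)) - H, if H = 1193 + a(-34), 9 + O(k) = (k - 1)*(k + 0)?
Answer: -2255395525/1210832 ≈ -1862.7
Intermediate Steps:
O(k) = -9 + k*(-1 + k) (O(k) = -9 + (k - 1)*(k + 0) = -9 + (-1 + k)*k = -9 + k*(-1 + k))
a(Z) = -5/7 - 2*Z/7 + 4*Z**2/7 (a(Z) = 4/7 + (-9 + (Z + Z)**2 - (Z + Z))/7 = 4/7 + (-9 + (2*Z)**2 - 2*Z)/7 = 4/7 + (-9 + 4*Z**2 - 2*Z)/7 = 4/7 + (-9 - 2*Z + 4*Z**2)/7 = 4/7 + (-9/7 - 2*Z/7 + 4*Z**2/7) = -5/7 - 2*Z/7 + 4*Z**2/7)
H = 13038/7 (H = 1193 + (-5/7 - 2/7*(-34) + (4/7)*(-34)**2) = 1193 + (-5/7 + 68/7 + (4/7)*1156) = 1193 + (-5/7 + 68/7 + 4624/7) = 1193 + 4687/7 = 13038/7 ≈ 1862.6)
(822/1707 + 1261/(-2128)) - H = (822/1707 + 1261/(-2128)) - 1*13038/7 = (822*(1/1707) + 1261*(-1/2128)) - 13038/7 = (274/569 - 1261/2128) - 13038/7 = -134437/1210832 - 13038/7 = -2255395525/1210832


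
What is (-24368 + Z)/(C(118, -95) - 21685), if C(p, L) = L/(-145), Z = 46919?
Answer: -653979/628846 ≈ -1.0400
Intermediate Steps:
C(p, L) = -L/145 (C(p, L) = L*(-1/145) = -L/145)
(-24368 + Z)/(C(118, -95) - 21685) = (-24368 + 46919)/(-1/145*(-95) - 21685) = 22551/(19/29 - 21685) = 22551/(-628846/29) = 22551*(-29/628846) = -653979/628846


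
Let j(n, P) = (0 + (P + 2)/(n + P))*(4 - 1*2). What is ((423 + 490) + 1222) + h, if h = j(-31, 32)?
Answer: 2203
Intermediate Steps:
j(n, P) = 2*(2 + P)/(P + n) (j(n, P) = (0 + (2 + P)/(P + n))*(4 - 2) = (0 + (2 + P)/(P + n))*2 = ((2 + P)/(P + n))*2 = 2*(2 + P)/(P + n))
h = 68 (h = 2*(2 + 32)/(32 - 31) = 2*34/1 = 2*1*34 = 68)
((423 + 490) + 1222) + h = ((423 + 490) + 1222) + 68 = (913 + 1222) + 68 = 2135 + 68 = 2203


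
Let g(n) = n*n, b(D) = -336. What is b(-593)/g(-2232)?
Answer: -7/103788 ≈ -6.7445e-5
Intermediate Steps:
g(n) = n²
b(-593)/g(-2232) = -336/((-2232)²) = -336/4981824 = -336*1/4981824 = -7/103788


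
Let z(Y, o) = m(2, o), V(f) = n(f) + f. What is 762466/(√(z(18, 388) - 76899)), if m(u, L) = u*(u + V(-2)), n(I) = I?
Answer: -762466*I*√76903/76903 ≈ -2749.5*I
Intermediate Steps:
V(f) = 2*f (V(f) = f + f = 2*f)
m(u, L) = u*(-4 + u) (m(u, L) = u*(u + 2*(-2)) = u*(u - 4) = u*(-4 + u))
z(Y, o) = -4 (z(Y, o) = 2*(-4 + 2) = 2*(-2) = -4)
762466/(√(z(18, 388) - 76899)) = 762466/(√(-4 - 76899)) = 762466/(√(-76903)) = 762466/((I*√76903)) = 762466*(-I*√76903/76903) = -762466*I*√76903/76903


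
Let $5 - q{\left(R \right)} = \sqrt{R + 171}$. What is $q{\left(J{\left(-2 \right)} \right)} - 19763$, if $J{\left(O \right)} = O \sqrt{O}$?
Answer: $-19758 - \sqrt{171 - 2 i \sqrt{2}} \approx -19771.0 + 0.10814 i$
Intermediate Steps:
$J{\left(O \right)} = O^{\frac{3}{2}}$
$q{\left(R \right)} = 5 - \sqrt{171 + R}$ ($q{\left(R \right)} = 5 - \sqrt{R + 171} = 5 - \sqrt{171 + R}$)
$q{\left(J{\left(-2 \right)} \right)} - 19763 = \left(5 - \sqrt{171 + \left(-2\right)^{\frac{3}{2}}}\right) - 19763 = \left(5 - \sqrt{171 - 2 i \sqrt{2}}\right) - 19763 = -19758 - \sqrt{171 - 2 i \sqrt{2}}$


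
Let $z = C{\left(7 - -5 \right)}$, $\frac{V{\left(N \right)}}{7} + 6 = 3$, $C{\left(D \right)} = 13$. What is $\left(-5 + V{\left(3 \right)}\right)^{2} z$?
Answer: $8788$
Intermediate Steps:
$V{\left(N \right)} = -21$ ($V{\left(N \right)} = -42 + 7 \cdot 3 = -42 + 21 = -21$)
$z = 13$
$\left(-5 + V{\left(3 \right)}\right)^{2} z = \left(-5 - 21\right)^{2} \cdot 13 = \left(-26\right)^{2} \cdot 13 = 676 \cdot 13 = 8788$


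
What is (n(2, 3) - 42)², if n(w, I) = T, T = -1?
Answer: 1849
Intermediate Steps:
n(w, I) = -1
(n(2, 3) - 42)² = (-1 - 42)² = (-43)² = 1849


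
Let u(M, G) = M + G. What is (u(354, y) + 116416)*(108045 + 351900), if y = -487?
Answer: 53483784435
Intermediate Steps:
u(M, G) = G + M
(u(354, y) + 116416)*(108045 + 351900) = ((-487 + 354) + 116416)*(108045 + 351900) = (-133 + 116416)*459945 = 116283*459945 = 53483784435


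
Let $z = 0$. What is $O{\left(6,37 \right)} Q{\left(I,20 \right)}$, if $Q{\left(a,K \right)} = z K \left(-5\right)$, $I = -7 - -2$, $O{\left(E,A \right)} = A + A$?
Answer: $0$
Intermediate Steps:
$O{\left(E,A \right)} = 2 A$
$I = -5$ ($I = -7 + 2 = -5$)
$Q{\left(a,K \right)} = 0$ ($Q{\left(a,K \right)} = 0 K \left(-5\right) = 0 \left(-5\right) = 0$)
$O{\left(6,37 \right)} Q{\left(I,20 \right)} = 2 \cdot 37 \cdot 0 = 74 \cdot 0 = 0$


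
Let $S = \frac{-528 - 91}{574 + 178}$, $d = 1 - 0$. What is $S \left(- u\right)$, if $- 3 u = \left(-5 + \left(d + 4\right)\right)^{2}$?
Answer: $0$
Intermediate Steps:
$d = 1$ ($d = 1 + 0 = 1$)
$S = - \frac{619}{752} \approx -0.82314$
$u = 0$ ($u = - \frac{\left(-5 + \left(1 + 4\right)\right)^{2}}{3} = - \frac{\left(-5 + 5\right)^{2}}{3} = - \frac{0^{2}}{3} = \left(- \frac{1}{3}\right) 0 = 0$)
$S \left(- u\right) = - \frac{619 \left(\left(-1\right) 0\right)}{752} = \left(- \frac{619}{752}\right) 0 = 0$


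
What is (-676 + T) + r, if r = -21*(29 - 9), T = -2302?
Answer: -3398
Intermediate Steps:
r = -420 (r = -21*20 = -420)
(-676 + T) + r = (-676 - 2302) - 420 = -2978 - 420 = -3398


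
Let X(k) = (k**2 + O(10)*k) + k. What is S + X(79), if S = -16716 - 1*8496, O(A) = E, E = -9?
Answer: -19603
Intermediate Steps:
O(A) = -9
X(k) = k**2 - 8*k (X(k) = (k**2 - 9*k) + k = k**2 - 8*k)
S = -25212 (S = -16716 - 8496 = -25212)
S + X(79) = -25212 + 79*(-8 + 79) = -25212 + 79*71 = -25212 + 5609 = -19603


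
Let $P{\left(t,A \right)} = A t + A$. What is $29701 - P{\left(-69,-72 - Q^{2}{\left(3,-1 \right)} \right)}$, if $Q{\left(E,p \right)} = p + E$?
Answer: $24533$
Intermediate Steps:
$Q{\left(E,p \right)} = E + p$
$P{\left(t,A \right)} = A + A t$
$29701 - P{\left(-69,-72 - Q^{2}{\left(3,-1 \right)} \right)} = 29701 - \left(-72 - \left(3 - 1\right)^{2}\right) \left(1 - 69\right) = 29701 - \left(-72 - 2^{2}\right) \left(-68\right) = 29701 - \left(-72 - 4\right) \left(-68\right) = 29701 - \left(-76\right) \left(-68\right) = 29701 - 5168 = 24533$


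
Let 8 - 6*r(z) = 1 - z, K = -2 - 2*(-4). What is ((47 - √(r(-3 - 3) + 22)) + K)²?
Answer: (318 - √798)²/36 ≈ 2332.1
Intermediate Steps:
K = 6 (K = -2 + 8 = 6)
r(z) = 7/6 + z/6 (r(z) = 4/3 - (1 - z)/6 = 4/3 + (-⅙ + z/6) = 7/6 + z/6)
((47 - √(r(-3 - 3) + 22)) + K)² = ((47 - √((7/6 + (-3 - 3)/6) + 22)) + 6)² = ((47 - √((7/6 + (⅙)*(-6)) + 22)) + 6)² = ((47 - √((7/6 - 1) + 22)) + 6)² = ((47 - √(⅙ + 22)) + 6)² = ((47 - √(133/6)) + 6)² = ((47 - √798/6) + 6)² = (53 - √798/6)²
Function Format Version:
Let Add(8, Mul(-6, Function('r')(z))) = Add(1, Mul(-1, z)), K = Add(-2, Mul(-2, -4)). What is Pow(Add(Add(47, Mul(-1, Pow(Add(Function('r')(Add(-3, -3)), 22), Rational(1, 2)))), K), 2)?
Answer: Mul(Rational(1, 36), Pow(Add(318, Mul(-1, Pow(798, Rational(1, 2)))), 2)) ≈ 2332.1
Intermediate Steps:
K = 6 (K = Add(-2, 8) = 6)
Function('r')(z) = Add(Rational(7, 6), Mul(Rational(1, 6), z)) (Function('r')(z) = Add(Rational(4, 3), Mul(Rational(-1, 6), Add(1, Mul(-1, z)))) = Add(Rational(4, 3), Add(Rational(-1, 6), Mul(Rational(1, 6), z))) = Add(Rational(7, 6), Mul(Rational(1, 6), z)))
Pow(Add(Add(47, Mul(-1, Pow(Add(Function('r')(Add(-3, -3)), 22), Rational(1, 2)))), K), 2) = Pow(Add(Add(47, Mul(-1, Pow(Add(Add(Rational(7, 6), Mul(Rational(1, 6), Add(-3, -3))), 22), Rational(1, 2)))), 6), 2) = Pow(Add(Add(47, Mul(-1, Pow(Add(Add(Rational(7, 6), Mul(Rational(1, 6), -6)), 22), Rational(1, 2)))), 6), 2) = Pow(Add(Add(47, Mul(-1, Pow(Add(Add(Rational(7, 6), -1), 22), Rational(1, 2)))), 6), 2) = Pow(Add(Add(47, Mul(-1, Pow(Add(Rational(1, 6), 22), Rational(1, 2)))), 6), 2) = Pow(Add(Add(47, Mul(-1, Pow(Rational(133, 6), Rational(1, 2)))), 6), 2) = Pow(Add(Add(47, Mul(-1, Mul(Rational(1, 6), Pow(798, Rational(1, 2))))), 6), 2) = Pow(Add(Add(47, Mul(Rational(-1, 6), Pow(798, Rational(1, 2)))), 6), 2) = Pow(Add(53, Mul(Rational(-1, 6), Pow(798, Rational(1, 2)))), 2)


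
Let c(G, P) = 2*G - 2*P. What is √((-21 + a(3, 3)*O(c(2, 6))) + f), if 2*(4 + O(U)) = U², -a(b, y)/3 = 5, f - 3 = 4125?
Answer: √3687 ≈ 60.721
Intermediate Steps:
f = 4128 (f = 3 + 4125 = 4128)
c(G, P) = -2*P + 2*G
a(b, y) = -15 (a(b, y) = -3*5 = -15)
O(U) = -4 + U²/2
√((-21 + a(3, 3)*O(c(2, 6))) + f) = √((-21 - 15*(-4 + (-2*6 + 2*2)²/2)) + 4128) = √((-21 - 15*(-4 + (-12 + 4)²/2)) + 4128) = √((-21 - 15*(-4 + (½)*(-8)²)) + 4128) = √((-21 - 15*(-4 + (½)*64)) + 4128) = √((-21 - 15*(-4 + 32)) + 4128) = √((-21 - 15*28) + 4128) = √((-21 - 420) + 4128) = √(-441 + 4128) = √3687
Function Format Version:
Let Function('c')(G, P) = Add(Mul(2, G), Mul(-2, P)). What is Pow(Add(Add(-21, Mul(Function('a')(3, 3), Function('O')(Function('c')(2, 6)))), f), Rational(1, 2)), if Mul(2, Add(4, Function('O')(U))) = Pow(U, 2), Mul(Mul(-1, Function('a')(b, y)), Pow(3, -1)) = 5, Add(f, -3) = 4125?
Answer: Pow(3687, Rational(1, 2)) ≈ 60.721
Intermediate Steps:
f = 4128 (f = Add(3, 4125) = 4128)
Function('c')(G, P) = Add(Mul(-2, P), Mul(2, G))
Function('a')(b, y) = -15 (Function('a')(b, y) = Mul(-3, 5) = -15)
Function('O')(U) = Add(-4, Mul(Rational(1, 2), Pow(U, 2)))
Pow(Add(Add(-21, Mul(Function('a')(3, 3), Function('O')(Function('c')(2, 6)))), f), Rational(1, 2)) = Pow(Add(Add(-21, Mul(-15, Add(-4, Mul(Rational(1, 2), Pow(Add(Mul(-2, 6), Mul(2, 2)), 2))))), 4128), Rational(1, 2)) = Pow(Add(Add(-21, Mul(-15, Add(-4, Mul(Rational(1, 2), Pow(Add(-12, 4), 2))))), 4128), Rational(1, 2)) = Pow(Add(Add(-21, Mul(-15, Add(-4, Mul(Rational(1, 2), Pow(-8, 2))))), 4128), Rational(1, 2)) = Pow(Add(Add(-21, Mul(-15, Add(-4, Mul(Rational(1, 2), 64)))), 4128), Rational(1, 2)) = Pow(Add(Add(-21, Mul(-15, Add(-4, 32))), 4128), Rational(1, 2)) = Pow(Add(Add(-21, Mul(-15, 28)), 4128), Rational(1, 2)) = Pow(Add(Add(-21, -420), 4128), Rational(1, 2)) = Pow(Add(-441, 4128), Rational(1, 2)) = Pow(3687, Rational(1, 2))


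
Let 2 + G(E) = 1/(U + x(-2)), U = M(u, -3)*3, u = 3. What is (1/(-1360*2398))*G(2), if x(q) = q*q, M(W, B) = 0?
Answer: 7/13045120 ≈ 5.3660e-7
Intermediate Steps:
x(q) = q**2
U = 0 (U = 0*3 = 0)
G(E) = -7/4 (G(E) = -2 + 1/(0 + (-2)**2) = -2 + 1/(0 + 4) = -2 + 1/4 = -7/4)
(1/(-1360*2398))*G(2) = (1/(-1360*2398))*(-7/4) = -1/1360*1/2398*(-7/4) = -1/3261280*(-7/4) = 7/13045120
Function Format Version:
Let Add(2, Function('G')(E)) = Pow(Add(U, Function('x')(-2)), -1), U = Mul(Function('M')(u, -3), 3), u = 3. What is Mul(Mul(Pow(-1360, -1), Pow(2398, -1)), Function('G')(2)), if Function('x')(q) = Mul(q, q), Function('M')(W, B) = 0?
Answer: Rational(7, 13045120) ≈ 5.3660e-7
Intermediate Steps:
Function('x')(q) = Pow(q, 2)
U = 0 (U = Mul(0, 3) = 0)
Function('G')(E) = Rational(-7, 4) (Function('G')(E) = Add(-2, Pow(Add(0, Pow(-2, 2)), -1)) = Add(-2, Pow(Add(0, 4), -1)) = Add(-2, Pow(4, -1)) = Add(-2, Rational(1, 4)) = Rational(-7, 4))
Mul(Mul(Pow(-1360, -1), Pow(2398, -1)), Function('G')(2)) = Mul(Mul(Pow(-1360, -1), Pow(2398, -1)), Rational(-7, 4)) = Mul(Mul(Rational(-1, 1360), Rational(1, 2398)), Rational(-7, 4)) = Mul(Rational(-1, 3261280), Rational(-7, 4)) = Rational(7, 13045120)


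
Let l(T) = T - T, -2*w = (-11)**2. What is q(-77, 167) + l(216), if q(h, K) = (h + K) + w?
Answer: 59/2 ≈ 29.500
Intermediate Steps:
w = -121/2 (w = -1/2*(-11)**2 = -1/2*121 = -121/2 ≈ -60.500)
q(h, K) = -121/2 + K + h (q(h, K) = (h + K) - 121/2 = (K + h) - 121/2 = -121/2 + K + h)
l(T) = 0
q(-77, 167) + l(216) = (-121/2 + 167 - 77) + 0 = 59/2 + 0 = 59/2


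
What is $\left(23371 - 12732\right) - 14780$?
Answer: $-4141$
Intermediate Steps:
$\left(23371 - 12732\right) - 14780 = 10639 - 14780 = -4141$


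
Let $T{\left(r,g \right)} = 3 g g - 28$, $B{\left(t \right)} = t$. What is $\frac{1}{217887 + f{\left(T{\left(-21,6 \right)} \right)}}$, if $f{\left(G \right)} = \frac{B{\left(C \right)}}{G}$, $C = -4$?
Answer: $\frac{20}{4357739} \approx 4.5895 \cdot 10^{-6}$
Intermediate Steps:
$T{\left(r,g \right)} = -28 + 3 g^{2}$ ($T{\left(r,g \right)} = 3 g^{2} - 28 = -28 + 3 g^{2}$)
$f{\left(G \right)} = - \frac{4}{G}$
$\frac{1}{217887 + f{\left(T{\left(-21,6 \right)} \right)}} = \frac{1}{217887 - \frac{4}{-28 + 3 \cdot 6^{2}}} = \frac{1}{217887 - \frac{4}{-28 + 3 \cdot 36}} = \frac{1}{217887 - \frac{4}{-28 + 108}} = \frac{1}{217887 - \frac{4}{80}} = \frac{1}{217887 - \frac{1}{20}} = \frac{1}{\frac{4357739}{20}} = \frac{20}{4357739}$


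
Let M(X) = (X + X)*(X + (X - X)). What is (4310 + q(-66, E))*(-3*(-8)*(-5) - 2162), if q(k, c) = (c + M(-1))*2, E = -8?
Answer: -9808036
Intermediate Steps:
M(X) = 2*X² (M(X) = (2*X)*(X + 0) = (2*X)*X = 2*X²)
q(k, c) = 4 + 2*c (q(k, c) = (c + 2*(-1)²)*2 = (c + 2*1)*2 = (c + 2)*2 = (2 + c)*2 = 4 + 2*c)
(4310 + q(-66, E))*(-3*(-8)*(-5) - 2162) = (4310 + (4 + 2*(-8)))*(-3*(-8)*(-5) - 2162) = (4310 + (4 - 16))*(24*(-5) - 2162) = (4310 - 12)*(-120 - 2162) = 4298*(-2282) = -9808036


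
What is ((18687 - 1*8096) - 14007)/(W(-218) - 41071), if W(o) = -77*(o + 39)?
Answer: 427/3411 ≈ 0.12518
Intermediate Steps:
W(o) = -3003 - 77*o (W(o) = -77*(39 + o) = -3003 - 77*o)
((18687 - 1*8096) - 14007)/(W(-218) - 41071) = ((18687 - 1*8096) - 14007)/((-3003 - 77*(-218)) - 41071) = ((18687 - 8096) - 14007)/((-3003 + 16786) - 41071) = (10591 - 14007)/(13783 - 41071) = -3416/(-27288) = -3416*(-1/27288) = 427/3411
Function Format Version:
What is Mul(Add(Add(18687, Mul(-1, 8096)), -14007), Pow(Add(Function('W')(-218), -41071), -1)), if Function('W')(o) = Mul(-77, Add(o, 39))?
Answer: Rational(427, 3411) ≈ 0.12518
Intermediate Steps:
Function('W')(o) = Add(-3003, Mul(-77, o)) (Function('W')(o) = Mul(-77, Add(39, o)) = Add(-3003, Mul(-77, o)))
Mul(Add(Add(18687, Mul(-1, 8096)), -14007), Pow(Add(Function('W')(-218), -41071), -1)) = Mul(Add(Add(18687, Mul(-1, 8096)), -14007), Pow(Add(Add(-3003, Mul(-77, -218)), -41071), -1)) = Mul(Add(Add(18687, -8096), -14007), Pow(Add(Add(-3003, 16786), -41071), -1)) = Mul(Add(10591, -14007), Pow(Add(13783, -41071), -1)) = Mul(-3416, Pow(-27288, -1)) = Mul(-3416, Rational(-1, 27288)) = Rational(427, 3411)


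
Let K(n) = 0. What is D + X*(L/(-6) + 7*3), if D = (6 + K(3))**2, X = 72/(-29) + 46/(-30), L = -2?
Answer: -64828/1305 ≈ -49.677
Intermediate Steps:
X = -1747/435 (X = 72*(-1/29) + 46*(-1/30) = -72/29 - 23/15 = -1747/435 ≈ -4.0161)
D = 36 (D = (6 + 0)**2 = 6**2 = 36)
D + X*(L/(-6) + 7*3) = 36 - 1747*(-2/(-6) + 7*3)/435 = 36 - 1747*(-2*(-1/6) + 21)/435 = 36 - 1747*(1/3 + 21)/435 = 36 - 1747/435*64/3 = 36 - 111808/1305 = -64828/1305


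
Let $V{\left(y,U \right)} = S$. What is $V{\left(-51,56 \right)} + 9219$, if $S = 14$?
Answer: $9233$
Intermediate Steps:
$V{\left(y,U \right)} = 14$
$V{\left(-51,56 \right)} + 9219 = 14 + 9219 = 9233$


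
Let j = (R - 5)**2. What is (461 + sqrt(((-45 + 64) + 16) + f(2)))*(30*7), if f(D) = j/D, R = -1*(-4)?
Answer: 96810 + 105*sqrt(142) ≈ 98061.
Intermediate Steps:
R = 4
j = 1 (j = (4 - 5)**2 = (-1)**2 = 1)
f(D) = 1/D
(461 + sqrt(((-45 + 64) + 16) + f(2)))*(30*7) = (461 + sqrt(((-45 + 64) + 16) + 1/2))*(30*7) = (461 + sqrt((19 + 16) + 1/2))*210 = (461 + sqrt(35 + 1/2))*210 = (461 + sqrt(71/2))*210 = (461 + sqrt(142)/2)*210 = 96810 + 105*sqrt(142)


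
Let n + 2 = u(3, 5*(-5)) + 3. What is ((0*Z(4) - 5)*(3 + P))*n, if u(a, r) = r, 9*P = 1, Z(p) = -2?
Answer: 1120/3 ≈ 373.33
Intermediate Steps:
P = 1/9 (P = (1/9)*1 = 1/9 ≈ 0.11111)
n = -24 (n = -2 + (5*(-5) + 3) = -2 + (-25 + 3) = -2 - 22 = -24)
((0*Z(4) - 5)*(3 + P))*n = ((0*(-2) - 5)*(3 + 1/9))*(-24) = ((0 - 5)*(28/9))*(-24) = -5*28/9*(-24) = -140/9*(-24) = 1120/3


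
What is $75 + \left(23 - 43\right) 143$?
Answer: $-2785$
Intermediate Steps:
$75 + \left(23 - 43\right) 143 = 75 - 2860 = -2785$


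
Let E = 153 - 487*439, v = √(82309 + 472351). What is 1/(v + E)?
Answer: -10682/2282074747 - √138665/22820747470 ≈ -4.6971e-6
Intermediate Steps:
v = 2*√138665 (v = √554660 = 2*√138665 ≈ 744.75)
E = -213640 (E = 153 - 213793 = -213640)
1/(v + E) = 1/(2*√138665 - 213640) = 1/(-213640 + 2*√138665)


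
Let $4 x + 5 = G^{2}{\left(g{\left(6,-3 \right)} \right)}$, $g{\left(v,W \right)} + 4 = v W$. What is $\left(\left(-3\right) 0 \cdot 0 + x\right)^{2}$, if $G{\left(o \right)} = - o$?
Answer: $\frac{229441}{16} \approx 14340.0$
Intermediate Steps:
$g{\left(v,W \right)} = -4 + W v$ ($g{\left(v,W \right)} = -4 + v W = -4 + W v$)
$x = \frac{479}{4}$ ($x = - \frac{5}{4} + \frac{\left(- (-4 - 18)\right)^{2}}{4} = - \frac{5}{4} + \frac{\left(\left(-1\right) \left(-22\right)\right)^{2}}{4} = - \frac{5}{4} + \frac{22^{2}}{4} = - \frac{5}{4} + \frac{1}{4} \cdot 484 = - \frac{5}{4} + 121 = \frac{479}{4} \approx 119.75$)
$\left(\left(-3\right) 0 \cdot 0 + x\right)^{2} = \left(\left(-3\right) 0 \cdot 0 + \frac{479}{4}\right)^{2} = \left(0 \cdot 0 + \frac{479}{4}\right)^{2} = \left(0 + \frac{479}{4}\right)^{2} = \left(\frac{479}{4}\right)^{2} = \frac{229441}{16}$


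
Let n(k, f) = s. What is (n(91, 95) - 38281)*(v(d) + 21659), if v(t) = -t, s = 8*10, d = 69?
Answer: -824759590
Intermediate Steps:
s = 80
n(k, f) = 80
(n(91, 95) - 38281)*(v(d) + 21659) = (80 - 38281)*(-1*69 + 21659) = -38201*(-69 + 21659) = -38201*21590 = -824759590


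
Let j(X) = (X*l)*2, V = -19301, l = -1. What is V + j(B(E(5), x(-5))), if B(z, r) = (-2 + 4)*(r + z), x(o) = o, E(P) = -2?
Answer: -19273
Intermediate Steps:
B(z, r) = 2*r + 2*z (B(z, r) = 2*(r + z) = 2*r + 2*z)
j(X) = -2*X (j(X) = (X*(-1))*2 = -X*2 = -2*X)
V + j(B(E(5), x(-5))) = -19301 - 2*(2*(-5) + 2*(-2)) = -19301 - 2*(-10 - 4) = -19301 - 2*(-14) = -19301 + 28 = -19273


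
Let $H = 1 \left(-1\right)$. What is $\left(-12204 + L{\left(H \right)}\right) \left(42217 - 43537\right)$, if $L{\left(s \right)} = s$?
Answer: $16110600$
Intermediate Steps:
$H = -1$
$\left(-12204 + L{\left(H \right)}\right) \left(42217 - 43537\right) = \left(-12204 - 1\right) \left(42217 - 43537\right) = \left(-12205\right) \left(-1320\right) = 16110600$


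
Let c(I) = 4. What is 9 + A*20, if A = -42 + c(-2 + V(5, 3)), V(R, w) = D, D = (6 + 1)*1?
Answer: -751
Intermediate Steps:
D = 7 (D = 7*1 = 7)
V(R, w) = 7
A = -38 (A = -42 + 4 = -38)
9 + A*20 = 9 - 38*20 = 9 - 760 = -751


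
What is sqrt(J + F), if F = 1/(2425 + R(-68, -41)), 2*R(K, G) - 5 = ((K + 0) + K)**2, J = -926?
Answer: 4*I*sqrt(31557452089)/23351 ≈ 30.43*I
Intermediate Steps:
R(K, G) = 5/2 + 2*K**2 (R(K, G) = 5/2 + ((K + 0) + K)**2/2 = 5/2 + (K + K)**2/2 = 5/2 + (2*K)**2/2 = 5/2 + (4*K**2)/2 = 5/2 + 2*K**2)
F = 2/23351 (F = 1/(2425 + (5/2 + 2*(-68)**2)) = 1/(2425 + (5/2 + 2*4624)) = 1/(2425 + (5/2 + 9248)) = 1/(2425 + 18501/2) = 1/(23351/2) = 2/23351 ≈ 8.5649e-5)
sqrt(J + F) = sqrt(-926 + 2/23351) = sqrt(-21623024/23351) = 4*I*sqrt(31557452089)/23351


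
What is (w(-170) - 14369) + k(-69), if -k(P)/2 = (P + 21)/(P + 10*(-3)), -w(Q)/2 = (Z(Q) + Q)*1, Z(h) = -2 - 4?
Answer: -462593/33 ≈ -14018.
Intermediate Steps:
Z(h) = -6
w(Q) = 12 - 2*Q (w(Q) = -2*(-6 + Q) = 12 - 2*Q)
k(P) = -2*(21 + P)/(-30 + P) (k(P) = -2*(P + 21)/(P + 10*(-3)) = -2*(21 + P)/(P - 30) = -2*(21 + P)/(-30 + P))
(w(-170) - 14369) + k(-69) = ((12 - 2*(-170)) - 14369) + 2*(-21 - 1*(-69))/(-30 - 69) = ((12 + 340) - 14369) + 2*(-21 + 69)/(-99) = (352 - 14369) + 2*(-1/99)*48 = -14017 - 32/33 = -462593/33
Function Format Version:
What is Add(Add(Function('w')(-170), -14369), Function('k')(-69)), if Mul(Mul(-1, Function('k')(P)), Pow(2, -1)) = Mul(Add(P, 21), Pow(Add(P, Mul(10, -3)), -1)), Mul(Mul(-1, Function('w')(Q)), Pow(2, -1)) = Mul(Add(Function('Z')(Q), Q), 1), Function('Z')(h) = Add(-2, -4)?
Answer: Rational(-462593, 33) ≈ -14018.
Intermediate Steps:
Function('Z')(h) = -6
Function('w')(Q) = Add(12, Mul(-2, Q)) (Function('w')(Q) = Mul(-2, Mul(Add(-6, Q), 1)) = Mul(-2, Add(-6, Q)) = Add(12, Mul(-2, Q)))
Function('k')(P) = Mul(-2, Pow(Add(-30, P), -1), Add(21, P)) (Function('k')(P) = Mul(-2, Mul(Add(P, 21), Pow(Add(P, Mul(10, -3)), -1))) = Mul(-2, Mul(Add(21, P), Pow(Add(P, -30), -1))) = Mul(-2, Mul(Add(21, P), Pow(Add(-30, P), -1))) = Mul(-2, Mul(Pow(Add(-30, P), -1), Add(21, P))) = Mul(-2, Pow(Add(-30, P), -1), Add(21, P)))
Add(Add(Function('w')(-170), -14369), Function('k')(-69)) = Add(Add(Add(12, Mul(-2, -170)), -14369), Mul(2, Pow(Add(-30, -69), -1), Add(-21, Mul(-1, -69)))) = Add(Add(Add(12, 340), -14369), Mul(2, Pow(-99, -1), Add(-21, 69))) = Add(Add(352, -14369), Mul(2, Rational(-1, 99), 48)) = Add(-14017, Rational(-32, 33)) = Rational(-462593, 33)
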